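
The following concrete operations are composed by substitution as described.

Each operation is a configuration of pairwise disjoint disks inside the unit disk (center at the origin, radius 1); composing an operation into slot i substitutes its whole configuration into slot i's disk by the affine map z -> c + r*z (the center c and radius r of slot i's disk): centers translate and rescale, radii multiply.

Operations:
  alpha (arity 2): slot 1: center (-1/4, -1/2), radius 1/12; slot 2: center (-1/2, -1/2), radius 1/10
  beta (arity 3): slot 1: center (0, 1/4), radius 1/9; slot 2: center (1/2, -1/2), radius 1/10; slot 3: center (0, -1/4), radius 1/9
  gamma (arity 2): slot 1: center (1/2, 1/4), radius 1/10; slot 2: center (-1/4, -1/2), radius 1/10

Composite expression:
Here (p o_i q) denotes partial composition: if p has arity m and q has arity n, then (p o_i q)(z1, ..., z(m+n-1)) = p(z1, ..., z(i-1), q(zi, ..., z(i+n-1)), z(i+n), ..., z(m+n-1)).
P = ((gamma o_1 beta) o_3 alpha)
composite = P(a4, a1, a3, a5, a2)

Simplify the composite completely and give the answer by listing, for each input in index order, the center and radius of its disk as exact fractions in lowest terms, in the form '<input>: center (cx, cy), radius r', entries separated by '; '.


a1: center (11/20, 1/5), radius 1/100; a2: center (-1/4, -1/2), radius 1/10; a3: center (179/360, 79/360), radius 1/1080; a4: center (1/2, 11/40), radius 1/90; a5: center (89/180, 79/360), radius 1/900


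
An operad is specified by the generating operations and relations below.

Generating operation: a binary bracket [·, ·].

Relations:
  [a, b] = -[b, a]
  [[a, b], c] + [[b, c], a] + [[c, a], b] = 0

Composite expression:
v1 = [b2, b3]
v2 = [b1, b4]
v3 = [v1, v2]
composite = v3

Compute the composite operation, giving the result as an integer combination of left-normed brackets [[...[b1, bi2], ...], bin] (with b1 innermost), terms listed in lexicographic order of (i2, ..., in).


-[[[b1, b4], b2], b3] + [[[b1, b4], b3], b2]


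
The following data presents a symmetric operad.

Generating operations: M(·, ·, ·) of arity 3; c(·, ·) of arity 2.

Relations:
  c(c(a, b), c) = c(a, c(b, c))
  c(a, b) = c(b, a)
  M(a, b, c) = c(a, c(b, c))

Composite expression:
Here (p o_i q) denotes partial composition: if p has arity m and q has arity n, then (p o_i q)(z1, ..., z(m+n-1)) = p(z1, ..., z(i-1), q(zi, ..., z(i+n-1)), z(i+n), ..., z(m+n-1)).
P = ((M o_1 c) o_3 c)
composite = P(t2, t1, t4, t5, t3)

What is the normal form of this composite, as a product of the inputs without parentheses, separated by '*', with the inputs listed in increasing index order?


t1 * t2 * t3 * t4 * t5

With M associative and commutative, the t-input set is all that matters.
c(t2, t1) linearizes to t2 * t1
c(t4, t5) linearizes to t4 * t5
M(c(t2, t1), c(t4, t5), t3) linearizes to t2 * t1 * t4 * t5 * t3
reordering the factors by index: t1 * t2 * t3 * t4 * t5


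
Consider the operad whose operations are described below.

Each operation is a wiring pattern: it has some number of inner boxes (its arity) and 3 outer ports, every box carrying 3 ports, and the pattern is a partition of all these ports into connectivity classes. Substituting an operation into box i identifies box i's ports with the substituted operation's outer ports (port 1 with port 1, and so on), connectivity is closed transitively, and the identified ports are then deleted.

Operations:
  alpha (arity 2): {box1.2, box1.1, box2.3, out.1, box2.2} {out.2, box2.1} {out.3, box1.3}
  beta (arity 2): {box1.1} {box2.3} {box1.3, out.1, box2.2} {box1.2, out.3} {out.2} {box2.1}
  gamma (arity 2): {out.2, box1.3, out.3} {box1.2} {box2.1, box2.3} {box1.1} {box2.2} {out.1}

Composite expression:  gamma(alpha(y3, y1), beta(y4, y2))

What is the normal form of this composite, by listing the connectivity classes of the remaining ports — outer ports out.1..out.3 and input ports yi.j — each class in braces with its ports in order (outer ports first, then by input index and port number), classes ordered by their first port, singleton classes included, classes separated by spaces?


{out.1} {out.2, out.3, y3.3} {y1.1} {y1.2, y1.3, y3.1, y3.2} {y2.1} {y2.2, y4.2, y4.3} {y2.3} {y4.1}

Reachability decides: close wires over gamma-identified ports.
the subtree at alpha composes to {out.1, y1.2, y1.3, y3.1, y3.2} {out.2, y1.1} {out.3, y3.3} on (y3, y1); out.j = own outer ports
the subtree at beta composes to {out.1, y2.2, y4.3} {out.2} {out.3, y4.2} {y2.1} {y2.3} {y4.1} on (y4, y2); out.j = own outer ports
the subtree at gamma composes to {out.1} {out.2, out.3, y3.3} {y1.1} {y1.2, y1.3, y3.1, y3.2} {y2.1} {y2.2, y4.2, y4.3} {y2.3} {y4.1} on (y3, y1, y4, y2); out.j = own outer ports


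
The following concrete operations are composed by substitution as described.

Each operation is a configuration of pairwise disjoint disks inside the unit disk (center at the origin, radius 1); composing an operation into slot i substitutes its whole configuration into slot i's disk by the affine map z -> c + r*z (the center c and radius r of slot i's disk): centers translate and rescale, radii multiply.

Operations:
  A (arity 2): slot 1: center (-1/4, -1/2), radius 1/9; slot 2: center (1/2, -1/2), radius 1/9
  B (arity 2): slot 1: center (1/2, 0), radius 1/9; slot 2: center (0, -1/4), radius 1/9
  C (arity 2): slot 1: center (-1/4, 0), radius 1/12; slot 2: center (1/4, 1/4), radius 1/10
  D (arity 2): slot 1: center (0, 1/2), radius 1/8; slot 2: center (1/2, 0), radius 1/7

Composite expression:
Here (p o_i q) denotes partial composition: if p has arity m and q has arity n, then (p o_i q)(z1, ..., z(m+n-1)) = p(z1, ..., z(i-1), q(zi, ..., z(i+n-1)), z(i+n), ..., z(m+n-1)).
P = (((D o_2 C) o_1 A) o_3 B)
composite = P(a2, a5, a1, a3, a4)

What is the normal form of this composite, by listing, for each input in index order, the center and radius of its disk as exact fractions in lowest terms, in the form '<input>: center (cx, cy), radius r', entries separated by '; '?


Below D, radii multiply path by path; the a-disk centers shift.
input a2: applying the 2 nested substitutions gives center (-1/32, 7/16), radius 1/72
input a5: applying the 2 nested substitutions gives center (1/16, 7/16), radius 1/72
input a1: applying the 3 nested substitutions gives center (79/168, 0), radius 1/756
input a3: applying the 3 nested substitutions gives center (13/28, -1/336), radius 1/756
input a4: applying the 2 nested substitutions gives center (15/28, 1/28), radius 1/70

a1: center (79/168, 0), radius 1/756; a2: center (-1/32, 7/16), radius 1/72; a3: center (13/28, -1/336), radius 1/756; a4: center (15/28, 1/28), radius 1/70; a5: center (1/16, 7/16), radius 1/72


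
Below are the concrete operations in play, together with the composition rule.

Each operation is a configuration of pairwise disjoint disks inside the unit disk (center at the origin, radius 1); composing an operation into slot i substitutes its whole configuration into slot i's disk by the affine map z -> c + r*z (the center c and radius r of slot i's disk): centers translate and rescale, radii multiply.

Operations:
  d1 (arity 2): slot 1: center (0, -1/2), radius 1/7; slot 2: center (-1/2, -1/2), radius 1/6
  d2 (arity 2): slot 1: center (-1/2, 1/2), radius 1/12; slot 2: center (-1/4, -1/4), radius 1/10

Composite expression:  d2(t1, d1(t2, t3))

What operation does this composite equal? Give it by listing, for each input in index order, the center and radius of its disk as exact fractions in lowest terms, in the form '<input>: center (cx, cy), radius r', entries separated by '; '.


Each t-disk chains the slot maps above it in d2; radii multiply.
t1: after 1 affine step, its disk has center (-1/2, 1/2), radius 1/12
t2: after 2 affine steps, its disk has center (-1/4, -3/10), radius 1/70
t3: after 2 affine steps, its disk has center (-3/10, -3/10), radius 1/60

t1: center (-1/2, 1/2), radius 1/12; t2: center (-1/4, -3/10), radius 1/70; t3: center (-3/10, -3/10), radius 1/60


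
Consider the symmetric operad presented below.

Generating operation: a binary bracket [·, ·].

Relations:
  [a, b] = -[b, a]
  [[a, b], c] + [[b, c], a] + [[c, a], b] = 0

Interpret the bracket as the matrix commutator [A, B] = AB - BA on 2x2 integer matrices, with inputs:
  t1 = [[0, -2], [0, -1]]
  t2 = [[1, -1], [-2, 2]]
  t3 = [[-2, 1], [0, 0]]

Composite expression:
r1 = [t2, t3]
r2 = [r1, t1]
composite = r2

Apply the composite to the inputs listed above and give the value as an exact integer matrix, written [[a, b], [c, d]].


[t2, t3] = [[2, -3], [4, -2]]
[[t2, t3], t1] = [[8, -5], [4, -8]]

[[8, -5], [4, -8]]


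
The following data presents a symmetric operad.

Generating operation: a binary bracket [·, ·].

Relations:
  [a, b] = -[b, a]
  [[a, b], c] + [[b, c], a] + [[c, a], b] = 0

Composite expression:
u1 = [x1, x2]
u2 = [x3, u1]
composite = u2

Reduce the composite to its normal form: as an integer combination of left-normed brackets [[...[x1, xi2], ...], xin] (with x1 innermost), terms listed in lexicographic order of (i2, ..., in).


-[[x1, x2], x3]

Expand each bracket as ab - ba; the x1-initial words give the coefficients.
Composite bracket: [x3, [x1, x2]]
Full expansion: 4 signed words from ab - ba (2^2 = 4).
The x1-initial words carry the normal form:
  the word x1x2x3 carries sign -1 and contributes -[[x1, x2], x3]


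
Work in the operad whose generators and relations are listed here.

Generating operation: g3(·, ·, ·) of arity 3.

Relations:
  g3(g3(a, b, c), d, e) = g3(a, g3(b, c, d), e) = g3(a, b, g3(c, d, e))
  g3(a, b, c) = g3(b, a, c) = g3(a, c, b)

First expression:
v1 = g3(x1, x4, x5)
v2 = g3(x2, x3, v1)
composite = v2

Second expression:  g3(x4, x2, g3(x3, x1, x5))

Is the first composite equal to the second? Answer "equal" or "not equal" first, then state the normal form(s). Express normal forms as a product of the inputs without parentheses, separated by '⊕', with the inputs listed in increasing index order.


The first composite normalizes to x1 ⊕ x2 ⊕ x3 ⊕ x4 ⊕ x5
The second composite normalizes to x1 ⊕ x2 ⊕ x3 ⊕ x4 ⊕ x5
Both agree, so they are equal.

equal; both compose to x1 ⊕ x2 ⊕ x3 ⊕ x4 ⊕ x5


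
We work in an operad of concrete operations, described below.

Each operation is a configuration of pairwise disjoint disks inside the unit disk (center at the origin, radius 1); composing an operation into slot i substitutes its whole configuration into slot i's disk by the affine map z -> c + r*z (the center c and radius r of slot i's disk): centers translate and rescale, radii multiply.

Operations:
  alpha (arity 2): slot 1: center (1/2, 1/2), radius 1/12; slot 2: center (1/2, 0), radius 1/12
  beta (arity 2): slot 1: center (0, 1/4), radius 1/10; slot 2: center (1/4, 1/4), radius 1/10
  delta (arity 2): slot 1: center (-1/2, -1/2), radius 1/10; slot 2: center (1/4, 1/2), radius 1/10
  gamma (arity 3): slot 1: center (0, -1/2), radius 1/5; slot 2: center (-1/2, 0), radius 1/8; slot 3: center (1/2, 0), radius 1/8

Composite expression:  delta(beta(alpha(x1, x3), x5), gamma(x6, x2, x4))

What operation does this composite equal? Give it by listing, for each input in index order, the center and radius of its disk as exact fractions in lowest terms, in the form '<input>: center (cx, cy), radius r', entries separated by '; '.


Below delta, radii multiply path by path; the x-disk centers shift.
input x1: composing its 3 substitution steps yields center (-99/200, -47/100), radius 1/1200
input x3: composing its 3 substitution steps yields center (-99/200, -19/40), radius 1/1200
input x5: composing its 2 substitution steps yields center (-19/40, -19/40), radius 1/100
input x6: composing its 2 substitution steps yields center (1/4, 9/20), radius 1/50
input x2: composing its 2 substitution steps yields center (1/5, 1/2), radius 1/80
input x4: composing its 2 substitution steps yields center (3/10, 1/2), radius 1/80

x1: center (-99/200, -47/100), radius 1/1200; x2: center (1/5, 1/2), radius 1/80; x3: center (-99/200, -19/40), radius 1/1200; x4: center (3/10, 1/2), radius 1/80; x5: center (-19/40, -19/40), radius 1/100; x6: center (1/4, 9/20), radius 1/50


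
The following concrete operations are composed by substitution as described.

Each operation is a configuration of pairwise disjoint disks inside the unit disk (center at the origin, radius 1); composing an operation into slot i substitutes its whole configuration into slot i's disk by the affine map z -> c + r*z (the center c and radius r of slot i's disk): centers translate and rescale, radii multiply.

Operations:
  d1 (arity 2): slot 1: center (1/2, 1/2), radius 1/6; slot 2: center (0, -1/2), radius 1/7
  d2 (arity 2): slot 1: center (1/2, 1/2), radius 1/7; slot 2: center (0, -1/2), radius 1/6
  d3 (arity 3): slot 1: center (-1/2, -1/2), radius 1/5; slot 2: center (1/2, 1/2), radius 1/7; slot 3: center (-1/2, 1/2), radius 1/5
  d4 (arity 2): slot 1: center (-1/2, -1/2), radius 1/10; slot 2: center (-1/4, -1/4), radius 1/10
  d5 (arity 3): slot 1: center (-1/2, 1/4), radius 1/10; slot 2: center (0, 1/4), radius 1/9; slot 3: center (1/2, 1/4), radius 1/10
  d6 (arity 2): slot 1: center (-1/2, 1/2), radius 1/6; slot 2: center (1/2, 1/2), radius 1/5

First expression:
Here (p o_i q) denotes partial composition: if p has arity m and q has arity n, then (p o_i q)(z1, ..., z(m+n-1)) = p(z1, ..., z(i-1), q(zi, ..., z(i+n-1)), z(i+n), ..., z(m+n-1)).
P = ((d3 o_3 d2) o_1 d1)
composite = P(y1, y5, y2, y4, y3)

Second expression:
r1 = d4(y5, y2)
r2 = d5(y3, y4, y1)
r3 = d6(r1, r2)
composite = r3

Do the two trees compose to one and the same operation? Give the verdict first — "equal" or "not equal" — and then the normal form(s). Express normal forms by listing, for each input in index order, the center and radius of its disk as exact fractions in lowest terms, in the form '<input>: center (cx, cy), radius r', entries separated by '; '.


The first expression, normalized: y1: center (-2/5, -2/5), radius 1/30; y2: center (1/2, 1/2), radius 1/7; y3: center (-1/2, 2/5), radius 1/30; y4: center (-2/5, 3/5), radius 1/35; y5: center (-1/2, -3/5), radius 1/35
The second expression, normalized: y1: center (3/5, 11/20), radius 1/50; y2: center (-13/24, 11/24), radius 1/60; y3: center (2/5, 11/20), radius 1/50; y4: center (1/2, 11/20), radius 1/45; y5: center (-7/12, 5/12), radius 1/60
They disagree, so not equal.

not equal; the first gives y1: center (-2/5, -2/5), radius 1/30; y2: center (1/2, 1/2), radius 1/7; y3: center (-1/2, 2/5), radius 1/30; y4: center (-2/5, 3/5), radius 1/35; y5: center (-1/2, -3/5), radius 1/35 and the second y1: center (3/5, 11/20), radius 1/50; y2: center (-13/24, 11/24), radius 1/60; y3: center (2/5, 11/20), radius 1/50; y4: center (1/2, 11/20), radius 1/45; y5: center (-7/12, 5/12), radius 1/60


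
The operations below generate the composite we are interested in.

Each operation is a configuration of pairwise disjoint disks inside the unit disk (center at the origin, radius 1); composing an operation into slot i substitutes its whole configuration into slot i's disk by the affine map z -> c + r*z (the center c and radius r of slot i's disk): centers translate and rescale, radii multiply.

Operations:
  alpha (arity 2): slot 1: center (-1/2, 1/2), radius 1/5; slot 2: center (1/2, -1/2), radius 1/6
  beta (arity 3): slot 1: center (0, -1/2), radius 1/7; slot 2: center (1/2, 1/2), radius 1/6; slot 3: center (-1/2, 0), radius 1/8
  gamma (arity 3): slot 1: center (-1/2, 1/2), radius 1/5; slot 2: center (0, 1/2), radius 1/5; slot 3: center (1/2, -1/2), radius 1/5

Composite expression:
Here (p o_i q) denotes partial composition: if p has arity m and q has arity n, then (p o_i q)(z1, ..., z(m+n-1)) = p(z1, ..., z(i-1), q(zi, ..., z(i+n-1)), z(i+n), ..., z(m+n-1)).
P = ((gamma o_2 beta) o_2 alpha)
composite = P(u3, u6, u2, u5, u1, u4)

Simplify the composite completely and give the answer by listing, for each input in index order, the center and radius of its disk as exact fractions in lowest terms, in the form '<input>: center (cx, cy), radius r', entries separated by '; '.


u1: center (-1/10, 1/2), radius 1/40; u2: center (1/70, 27/70), radius 1/210; u3: center (-1/2, 1/2), radius 1/5; u4: center (1/2, -1/2), radius 1/5; u5: center (1/10, 3/5), radius 1/30; u6: center (-1/70, 29/70), radius 1/175

Only the slot chain above each u matters under gamma; compose those maps.
for u3, the 1-step affine chain lands on center (-1/2, 1/2), radius 1/5
for u6, the 3-step affine chain lands on center (-1/70, 29/70), radius 1/175
for u2, the 3-step affine chain lands on center (1/70, 27/70), radius 1/210
for u5, the 2-step affine chain lands on center (1/10, 3/5), radius 1/30
for u1, the 2-step affine chain lands on center (-1/10, 1/2), radius 1/40
for u4, the 1-step affine chain lands on center (1/2, -1/2), radius 1/5


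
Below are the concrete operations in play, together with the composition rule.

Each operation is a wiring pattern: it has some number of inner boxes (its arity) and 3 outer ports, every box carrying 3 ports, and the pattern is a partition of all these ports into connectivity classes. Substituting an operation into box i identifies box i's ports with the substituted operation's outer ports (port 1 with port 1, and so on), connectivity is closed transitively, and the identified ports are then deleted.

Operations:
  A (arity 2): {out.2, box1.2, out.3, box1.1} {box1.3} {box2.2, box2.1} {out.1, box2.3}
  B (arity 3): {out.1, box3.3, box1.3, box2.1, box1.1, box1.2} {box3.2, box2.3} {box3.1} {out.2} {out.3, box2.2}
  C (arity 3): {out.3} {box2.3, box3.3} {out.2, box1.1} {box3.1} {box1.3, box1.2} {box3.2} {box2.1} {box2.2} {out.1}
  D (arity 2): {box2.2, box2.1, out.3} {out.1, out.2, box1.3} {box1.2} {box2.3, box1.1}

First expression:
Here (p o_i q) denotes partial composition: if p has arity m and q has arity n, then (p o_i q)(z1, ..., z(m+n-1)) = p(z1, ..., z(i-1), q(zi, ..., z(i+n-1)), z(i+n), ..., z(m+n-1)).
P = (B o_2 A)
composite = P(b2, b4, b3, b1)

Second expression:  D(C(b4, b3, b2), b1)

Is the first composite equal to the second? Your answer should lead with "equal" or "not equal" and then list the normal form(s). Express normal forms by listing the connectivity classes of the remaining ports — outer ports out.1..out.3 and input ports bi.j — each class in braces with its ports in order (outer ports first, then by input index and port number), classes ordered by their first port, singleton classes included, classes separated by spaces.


not equal — first {out.1, b1.3, b2.1, b2.2, b2.3, b3.3} {out.2} {out.3, b1.2, b4.1, b4.2} {b1.1} {b3.1, b3.2} {b4.3}, second {out.1, out.2} {out.3, b1.1, b1.2} {b1.3} {b2.1} {b2.2} {b2.3, b3.3} {b3.1} {b3.2} {b4.1} {b4.2, b4.3}

The first composite normalizes to {out.1, b1.3, b2.1, b2.2, b2.3, b3.3} {out.2} {out.3, b1.2, b4.1, b4.2} {b1.1} {b3.1, b3.2} {b4.3}
The second composite normalizes to {out.1, out.2} {out.3, b1.1, b1.2} {b1.3} {b2.1} {b2.2} {b2.3, b3.3} {b3.1} {b3.2} {b4.1} {b4.2, b4.3}
The normal forms differ: not equal.


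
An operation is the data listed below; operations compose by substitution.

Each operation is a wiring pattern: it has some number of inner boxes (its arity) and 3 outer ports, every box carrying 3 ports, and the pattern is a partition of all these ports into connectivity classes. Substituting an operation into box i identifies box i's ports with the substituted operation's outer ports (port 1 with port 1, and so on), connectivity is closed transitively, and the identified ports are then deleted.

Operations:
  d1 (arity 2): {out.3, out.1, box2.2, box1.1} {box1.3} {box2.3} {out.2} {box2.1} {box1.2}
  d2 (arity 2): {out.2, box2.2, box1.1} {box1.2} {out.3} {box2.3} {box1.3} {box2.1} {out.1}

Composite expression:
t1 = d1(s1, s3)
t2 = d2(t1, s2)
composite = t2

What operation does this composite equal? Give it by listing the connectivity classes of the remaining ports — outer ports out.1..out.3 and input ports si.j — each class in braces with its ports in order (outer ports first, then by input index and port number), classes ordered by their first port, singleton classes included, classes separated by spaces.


{out.1} {out.2, s1.1, s2.2, s3.2} {out.3} {s1.2} {s1.3} {s2.1} {s2.3} {s3.1} {s3.3}

Connectivity passes through glued d2-boundaries; trace each wire chain.
the subtree at d1 composes to {out.1, out.3, s1.1, s3.2} {out.2} {s1.2} {s1.3} {s3.1} {s3.3} on (s1, s3); out.j = own outer ports
the subtree at d2 composes to {out.1} {out.2, s1.1, s2.2, s3.2} {out.3} {s1.2} {s1.3} {s2.1} {s2.3} {s3.1} {s3.3} on (s1, s3, s2); out.j = own outer ports


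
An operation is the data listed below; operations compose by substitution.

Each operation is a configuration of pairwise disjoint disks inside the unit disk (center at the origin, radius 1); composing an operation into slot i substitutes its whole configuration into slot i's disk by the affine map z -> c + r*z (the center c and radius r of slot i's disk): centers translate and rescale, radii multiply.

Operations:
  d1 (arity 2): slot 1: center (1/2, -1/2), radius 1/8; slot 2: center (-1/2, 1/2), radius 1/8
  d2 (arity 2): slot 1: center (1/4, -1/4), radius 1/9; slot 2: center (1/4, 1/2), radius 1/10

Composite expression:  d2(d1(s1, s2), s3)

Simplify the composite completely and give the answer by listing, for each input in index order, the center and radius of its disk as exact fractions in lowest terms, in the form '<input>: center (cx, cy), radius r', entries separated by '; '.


s1: center (11/36, -11/36), radius 1/72; s2: center (7/36, -7/36), radius 1/72; s3: center (1/4, 1/2), radius 1/10

Nesting under d2 composes maps z -> c + r*z down each s-path.
s1: after 2 affine steps, its disk has center (11/36, -11/36), radius 1/72
s2: after 2 affine steps, its disk has center (7/36, -7/36), radius 1/72
s3: after 1 affine step, its disk has center (1/4, 1/2), radius 1/10


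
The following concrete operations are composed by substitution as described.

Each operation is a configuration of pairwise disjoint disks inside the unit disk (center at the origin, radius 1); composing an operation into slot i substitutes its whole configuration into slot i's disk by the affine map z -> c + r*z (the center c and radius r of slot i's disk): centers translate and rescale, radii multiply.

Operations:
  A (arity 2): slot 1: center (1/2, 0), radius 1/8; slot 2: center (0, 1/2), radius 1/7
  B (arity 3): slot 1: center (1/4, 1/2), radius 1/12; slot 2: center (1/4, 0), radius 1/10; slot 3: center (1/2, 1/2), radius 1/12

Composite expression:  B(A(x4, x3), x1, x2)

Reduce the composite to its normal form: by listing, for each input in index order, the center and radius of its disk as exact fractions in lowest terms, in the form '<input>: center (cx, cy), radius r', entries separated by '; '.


Nesting under B composes maps z -> c + r*z down each x-path.
x4: after 2 affine steps, its disk has center (7/24, 1/2), radius 1/96
x3: after 2 affine steps, its disk has center (1/4, 13/24), radius 1/84
x1: after 1 affine step, its disk has center (1/4, 0), radius 1/10
x2: after 1 affine step, its disk has center (1/2, 1/2), radius 1/12

x1: center (1/4, 0), radius 1/10; x2: center (1/2, 1/2), radius 1/12; x3: center (1/4, 13/24), radius 1/84; x4: center (7/24, 1/2), radius 1/96


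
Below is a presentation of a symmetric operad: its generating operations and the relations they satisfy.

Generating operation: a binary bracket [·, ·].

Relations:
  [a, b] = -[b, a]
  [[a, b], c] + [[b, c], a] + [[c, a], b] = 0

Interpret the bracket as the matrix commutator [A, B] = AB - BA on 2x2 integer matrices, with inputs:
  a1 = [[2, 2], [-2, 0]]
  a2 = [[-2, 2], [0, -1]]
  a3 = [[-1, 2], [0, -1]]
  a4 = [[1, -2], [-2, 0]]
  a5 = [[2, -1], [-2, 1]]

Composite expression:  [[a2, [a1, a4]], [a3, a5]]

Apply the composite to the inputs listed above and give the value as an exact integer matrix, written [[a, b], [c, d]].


[[4, 288], [-16, -4]]


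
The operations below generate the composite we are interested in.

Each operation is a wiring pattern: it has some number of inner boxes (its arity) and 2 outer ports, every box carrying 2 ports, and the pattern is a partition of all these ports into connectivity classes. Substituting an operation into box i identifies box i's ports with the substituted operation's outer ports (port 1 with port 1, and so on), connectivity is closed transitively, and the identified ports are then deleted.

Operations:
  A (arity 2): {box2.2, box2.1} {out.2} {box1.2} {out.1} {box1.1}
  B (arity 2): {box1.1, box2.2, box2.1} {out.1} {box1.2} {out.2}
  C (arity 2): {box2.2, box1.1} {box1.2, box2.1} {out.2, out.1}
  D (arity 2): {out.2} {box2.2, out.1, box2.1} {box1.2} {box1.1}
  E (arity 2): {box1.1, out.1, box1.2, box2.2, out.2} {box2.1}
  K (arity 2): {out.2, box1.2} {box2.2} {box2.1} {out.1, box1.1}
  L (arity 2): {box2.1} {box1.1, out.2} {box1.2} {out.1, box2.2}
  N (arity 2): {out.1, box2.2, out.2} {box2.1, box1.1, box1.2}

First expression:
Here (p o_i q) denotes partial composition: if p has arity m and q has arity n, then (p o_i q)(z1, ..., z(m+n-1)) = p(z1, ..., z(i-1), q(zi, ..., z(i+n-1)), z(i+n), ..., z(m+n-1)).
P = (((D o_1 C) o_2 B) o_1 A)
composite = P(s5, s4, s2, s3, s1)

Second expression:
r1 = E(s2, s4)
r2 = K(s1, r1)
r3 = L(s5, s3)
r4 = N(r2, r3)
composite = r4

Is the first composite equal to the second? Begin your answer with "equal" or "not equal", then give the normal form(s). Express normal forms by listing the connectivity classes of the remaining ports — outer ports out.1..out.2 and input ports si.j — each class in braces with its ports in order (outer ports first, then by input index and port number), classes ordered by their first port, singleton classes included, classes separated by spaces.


not equal: they reduce to {out.1, s1.1, s1.2} {out.2} {s2.1, s3.1, s3.2} {s2.2} {s4.1, s4.2} {s5.1} {s5.2} and {out.1, out.2, s5.1} {s1.1, s1.2, s3.2} {s2.1, s2.2, s4.2} {s3.1} {s4.1} {s5.2}

The first expression reduces to {out.1, s1.1, s1.2} {out.2} {s2.1, s3.1, s3.2} {s2.2} {s4.1, s4.2} {s5.1} {s5.2}
The second expression reduces to {out.1, out.2, s5.1} {s1.1, s1.2, s3.2} {s2.1, s2.2, s4.2} {s3.1} {s4.1} {s5.2}
They disagree, so not equal.


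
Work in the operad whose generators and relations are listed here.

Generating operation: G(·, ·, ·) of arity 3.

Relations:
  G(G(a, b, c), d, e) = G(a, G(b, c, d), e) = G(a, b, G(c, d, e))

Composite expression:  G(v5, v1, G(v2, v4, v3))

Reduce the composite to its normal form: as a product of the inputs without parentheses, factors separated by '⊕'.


v5 ⊕ v1 ⊕ v2 ⊕ v4 ⊕ v3

All parenthesizations of G agree; list the v-inputs left to right.
G(v2, v4, v3) unparenthesizes to v2 ⊕ v4 ⊕ v3
G(v5, v1, G(v2, v4, v3)) unparenthesizes to v5 ⊕ v1 ⊕ v2 ⊕ v4 ⊕ v3


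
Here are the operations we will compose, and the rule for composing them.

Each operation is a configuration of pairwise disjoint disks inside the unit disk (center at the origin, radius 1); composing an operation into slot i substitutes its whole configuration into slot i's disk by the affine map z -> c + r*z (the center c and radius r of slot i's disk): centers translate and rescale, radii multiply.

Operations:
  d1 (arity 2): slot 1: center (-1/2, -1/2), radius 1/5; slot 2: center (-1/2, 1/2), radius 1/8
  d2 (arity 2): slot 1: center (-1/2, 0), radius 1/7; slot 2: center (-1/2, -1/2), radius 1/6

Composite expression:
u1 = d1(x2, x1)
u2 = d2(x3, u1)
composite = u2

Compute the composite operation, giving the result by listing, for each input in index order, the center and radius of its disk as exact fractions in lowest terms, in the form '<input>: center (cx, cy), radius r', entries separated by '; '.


x1: center (-7/12, -5/12), radius 1/48; x2: center (-7/12, -7/12), radius 1/30; x3: center (-1/2, 0), radius 1/7

Only the slot chain above each x matters under d2; compose those maps.
for x3, the 1-step affine chain lands on center (-1/2, 0), radius 1/7
for x2, the 2-step affine chain lands on center (-7/12, -7/12), radius 1/30
for x1, the 2-step affine chain lands on center (-7/12, -5/12), radius 1/48


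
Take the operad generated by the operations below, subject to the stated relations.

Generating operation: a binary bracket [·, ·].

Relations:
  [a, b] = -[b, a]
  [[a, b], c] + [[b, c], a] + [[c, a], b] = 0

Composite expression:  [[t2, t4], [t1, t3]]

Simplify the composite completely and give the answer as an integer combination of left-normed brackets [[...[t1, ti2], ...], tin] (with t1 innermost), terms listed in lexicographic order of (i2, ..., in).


-[[[t1, t3], t2], t4] + [[[t1, t3], t4], t2]


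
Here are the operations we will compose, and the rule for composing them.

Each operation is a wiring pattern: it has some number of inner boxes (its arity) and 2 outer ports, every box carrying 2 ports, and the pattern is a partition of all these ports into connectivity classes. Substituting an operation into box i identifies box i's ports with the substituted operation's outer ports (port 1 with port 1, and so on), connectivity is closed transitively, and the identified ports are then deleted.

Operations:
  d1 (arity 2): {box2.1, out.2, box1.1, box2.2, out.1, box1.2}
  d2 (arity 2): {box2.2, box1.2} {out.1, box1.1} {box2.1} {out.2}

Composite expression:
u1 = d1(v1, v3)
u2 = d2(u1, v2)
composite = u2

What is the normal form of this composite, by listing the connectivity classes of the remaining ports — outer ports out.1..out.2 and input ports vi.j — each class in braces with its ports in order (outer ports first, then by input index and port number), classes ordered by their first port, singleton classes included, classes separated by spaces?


{out.1, v1.1, v1.2, v2.2, v3.1, v3.2} {out.2} {v2.1}

Treat the ports identified at d2 as solder joints: merge, then drop.
composing d1 on (v1, v3), with out.j its own outer ports: {out.1, out.2, v1.1, v1.2, v3.1, v3.2}
composing d2 on (v1, v3, v2), with out.j its own outer ports: {out.1, v1.1, v1.2, v2.2, v3.1, v3.2} {out.2} {v2.1}


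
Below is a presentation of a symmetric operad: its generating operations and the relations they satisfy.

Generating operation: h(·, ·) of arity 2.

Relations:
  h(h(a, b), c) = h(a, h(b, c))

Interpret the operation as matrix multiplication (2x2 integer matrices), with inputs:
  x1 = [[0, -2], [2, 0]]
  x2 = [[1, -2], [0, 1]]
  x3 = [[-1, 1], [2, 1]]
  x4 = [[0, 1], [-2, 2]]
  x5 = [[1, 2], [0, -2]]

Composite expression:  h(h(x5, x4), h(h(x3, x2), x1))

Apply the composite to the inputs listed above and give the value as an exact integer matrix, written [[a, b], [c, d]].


h(x5, x4) = [[-4, 5], [4, -4]]
h(x3, x2) = [[-1, 3], [2, -3]]
h(h(x3, x2), x1) = [[6, 2], [-6, -4]]
h(h(x5, x4), h(h(x3, x2), x1)) = [[-54, -28], [48, 24]]

[[-54, -28], [48, 24]]


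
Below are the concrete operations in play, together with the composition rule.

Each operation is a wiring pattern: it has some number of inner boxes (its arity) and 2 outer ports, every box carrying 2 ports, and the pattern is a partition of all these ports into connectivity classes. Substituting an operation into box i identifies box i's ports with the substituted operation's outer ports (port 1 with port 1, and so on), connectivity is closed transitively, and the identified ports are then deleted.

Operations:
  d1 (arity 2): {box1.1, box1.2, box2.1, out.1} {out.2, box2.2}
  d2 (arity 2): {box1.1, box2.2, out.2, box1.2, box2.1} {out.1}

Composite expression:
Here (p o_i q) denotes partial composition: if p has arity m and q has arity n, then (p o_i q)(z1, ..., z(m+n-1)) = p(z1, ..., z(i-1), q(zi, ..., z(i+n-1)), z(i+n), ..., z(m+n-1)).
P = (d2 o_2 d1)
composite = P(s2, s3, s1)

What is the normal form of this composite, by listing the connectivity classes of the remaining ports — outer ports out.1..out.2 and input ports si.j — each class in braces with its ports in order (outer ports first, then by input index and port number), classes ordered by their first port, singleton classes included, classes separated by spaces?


{out.1} {out.2, s1.1, s1.2, s2.1, s2.2, s3.1, s3.2}

Treat the ports identified at d2 as solder joints: merge, then drop.
after d1, the pattern on (s3, s1) reads {out.1, s1.1, s3.1, s3.2} {out.2, s1.2} (out.j = its outer ports)
after d2, the pattern on (s2, s3, s1) reads {out.1} {out.2, s1.1, s1.2, s2.1, s2.2, s3.1, s3.2} (out.j = its outer ports)


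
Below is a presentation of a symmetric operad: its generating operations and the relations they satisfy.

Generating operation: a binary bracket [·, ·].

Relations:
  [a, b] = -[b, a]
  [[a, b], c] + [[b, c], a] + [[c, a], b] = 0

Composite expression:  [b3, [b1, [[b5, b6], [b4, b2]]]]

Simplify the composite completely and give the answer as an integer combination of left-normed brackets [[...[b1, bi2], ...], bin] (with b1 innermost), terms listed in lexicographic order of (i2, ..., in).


-[[[[[b1, b2], b4], b5], b6], b3] + [[[[[b1, b2], b4], b6], b5], b3] + [[[[[b1, b4], b2], b5], b6], b3] - [[[[[b1, b4], b2], b6], b5], b3] + [[[[[b1, b5], b6], b2], b4], b3] - [[[[[b1, b5], b6], b4], b2], b3] - [[[[[b1, b6], b5], b2], b4], b3] + [[[[[b1, b6], b5], b4], b2], b3]


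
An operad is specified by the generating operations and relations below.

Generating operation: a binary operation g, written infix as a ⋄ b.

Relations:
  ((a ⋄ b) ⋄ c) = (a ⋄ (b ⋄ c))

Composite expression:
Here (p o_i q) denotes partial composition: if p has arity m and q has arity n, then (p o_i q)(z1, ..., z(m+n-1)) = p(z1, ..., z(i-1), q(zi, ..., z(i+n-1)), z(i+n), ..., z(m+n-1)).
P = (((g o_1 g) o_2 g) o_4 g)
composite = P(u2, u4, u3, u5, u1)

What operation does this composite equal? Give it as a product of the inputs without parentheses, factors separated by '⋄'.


u2 ⋄ u4 ⋄ u3 ⋄ u5 ⋄ u1

The g-tree's shape is irrelevant; the u-reading-order decides.
(u4 ⋄ u3) spells out as u4 ⋄ u3
(u2 ⋄ (u4 ⋄ u3)) spells out as u2 ⋄ u4 ⋄ u3
(u5 ⋄ u1) spells out as u5 ⋄ u1
((u2 ⋄ (u4 ⋄ u3)) ⋄ (u5 ⋄ u1)) spells out as u2 ⋄ u4 ⋄ u3 ⋄ u5 ⋄ u1


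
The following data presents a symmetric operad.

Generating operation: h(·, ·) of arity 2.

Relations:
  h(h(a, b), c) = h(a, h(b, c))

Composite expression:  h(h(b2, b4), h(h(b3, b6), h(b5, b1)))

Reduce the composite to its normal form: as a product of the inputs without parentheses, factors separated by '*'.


b2 * b4 * b3 * b6 * b5 * b1


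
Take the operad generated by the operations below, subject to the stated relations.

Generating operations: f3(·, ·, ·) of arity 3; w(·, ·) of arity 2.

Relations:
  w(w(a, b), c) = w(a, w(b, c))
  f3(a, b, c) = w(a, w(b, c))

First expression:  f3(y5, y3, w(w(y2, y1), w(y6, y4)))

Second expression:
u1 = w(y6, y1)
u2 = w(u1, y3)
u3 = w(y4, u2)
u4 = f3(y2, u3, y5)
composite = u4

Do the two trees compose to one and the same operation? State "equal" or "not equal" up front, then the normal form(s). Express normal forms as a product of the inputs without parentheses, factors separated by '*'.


not equal; first: y5 * y3 * y2 * y1 * y6 * y4; second: y2 * y4 * y6 * y1 * y3 * y5

The first composite normalizes to y5 * y3 * y2 * y1 * y6 * y4
The second composite normalizes to y2 * y4 * y6 * y1 * y3 * y5
The normal forms differ: not equal.


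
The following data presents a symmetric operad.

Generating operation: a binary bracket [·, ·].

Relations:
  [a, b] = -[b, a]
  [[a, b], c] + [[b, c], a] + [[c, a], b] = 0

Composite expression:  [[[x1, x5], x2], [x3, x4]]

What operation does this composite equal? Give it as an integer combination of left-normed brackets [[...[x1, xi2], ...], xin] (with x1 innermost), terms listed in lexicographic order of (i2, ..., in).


[[[[x1, x5], x2], x3], x4] - [[[[x1, x5], x2], x4], x3]


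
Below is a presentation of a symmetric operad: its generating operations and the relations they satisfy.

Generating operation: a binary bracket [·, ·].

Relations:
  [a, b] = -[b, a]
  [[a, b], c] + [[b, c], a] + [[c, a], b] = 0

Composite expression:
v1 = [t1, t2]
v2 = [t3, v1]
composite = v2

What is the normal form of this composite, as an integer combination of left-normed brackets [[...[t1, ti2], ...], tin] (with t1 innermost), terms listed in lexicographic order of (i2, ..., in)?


Expand each bracket as ab - ba; the t1-initial words give the coefficients.
Composite bracket: [t3, [t1, t2]]
Full expansion: 4 signed words from ab - ba (2^2 = 4).
Words beginning with t1 determine it all:
  t1t2t3 appears with sign -1, giving the term -[[t1, t2], t3]

-[[t1, t2], t3]


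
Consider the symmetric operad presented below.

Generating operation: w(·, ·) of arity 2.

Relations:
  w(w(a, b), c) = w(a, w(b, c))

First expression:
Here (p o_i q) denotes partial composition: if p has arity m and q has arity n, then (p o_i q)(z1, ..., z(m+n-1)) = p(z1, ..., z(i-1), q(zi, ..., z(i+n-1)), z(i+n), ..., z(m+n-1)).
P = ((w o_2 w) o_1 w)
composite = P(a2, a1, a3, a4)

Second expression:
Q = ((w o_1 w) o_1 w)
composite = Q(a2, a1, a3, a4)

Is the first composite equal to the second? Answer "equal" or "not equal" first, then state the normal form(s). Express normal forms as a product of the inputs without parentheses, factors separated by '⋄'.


equal; the common form is a2 ⋄ a1 ⋄ a3 ⋄ a4


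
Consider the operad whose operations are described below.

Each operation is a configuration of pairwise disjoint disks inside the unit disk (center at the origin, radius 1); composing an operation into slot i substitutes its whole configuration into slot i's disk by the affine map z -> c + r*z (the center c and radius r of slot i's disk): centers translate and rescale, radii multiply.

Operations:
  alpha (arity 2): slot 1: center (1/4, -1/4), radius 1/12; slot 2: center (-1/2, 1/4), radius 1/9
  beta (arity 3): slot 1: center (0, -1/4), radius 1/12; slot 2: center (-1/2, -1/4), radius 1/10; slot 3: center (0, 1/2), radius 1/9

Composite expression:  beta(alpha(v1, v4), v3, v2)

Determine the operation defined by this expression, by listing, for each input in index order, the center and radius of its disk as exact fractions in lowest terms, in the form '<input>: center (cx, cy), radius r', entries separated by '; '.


Below beta, radii multiply path by path; the v-disk centers shift.
input v1: applying the 2 nested substitutions gives center (1/48, -13/48), radius 1/144
input v4: applying the 2 nested substitutions gives center (-1/24, -11/48), radius 1/108
input v3: applying the 1 nested substitution gives center (-1/2, -1/4), radius 1/10
input v2: applying the 1 nested substitution gives center (0, 1/2), radius 1/9

v1: center (1/48, -13/48), radius 1/144; v2: center (0, 1/2), radius 1/9; v3: center (-1/2, -1/4), radius 1/10; v4: center (-1/24, -11/48), radius 1/108


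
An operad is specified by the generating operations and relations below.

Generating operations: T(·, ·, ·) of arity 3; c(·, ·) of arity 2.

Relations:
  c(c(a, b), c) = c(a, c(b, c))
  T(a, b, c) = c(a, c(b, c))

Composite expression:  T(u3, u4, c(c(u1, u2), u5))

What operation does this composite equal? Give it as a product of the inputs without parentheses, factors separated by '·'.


u3 · u4 · u1 · u2 · u5

All parenthesizations of T agree; list the u-inputs left to right.
c(u1, u2) flattens to u1 · u2
c(c(u1, u2), u5) flattens to u1 · u2 · u5
T(u3, u4, c(c(u1, u2), u5)) flattens to u3 · u4 · u1 · u2 · u5


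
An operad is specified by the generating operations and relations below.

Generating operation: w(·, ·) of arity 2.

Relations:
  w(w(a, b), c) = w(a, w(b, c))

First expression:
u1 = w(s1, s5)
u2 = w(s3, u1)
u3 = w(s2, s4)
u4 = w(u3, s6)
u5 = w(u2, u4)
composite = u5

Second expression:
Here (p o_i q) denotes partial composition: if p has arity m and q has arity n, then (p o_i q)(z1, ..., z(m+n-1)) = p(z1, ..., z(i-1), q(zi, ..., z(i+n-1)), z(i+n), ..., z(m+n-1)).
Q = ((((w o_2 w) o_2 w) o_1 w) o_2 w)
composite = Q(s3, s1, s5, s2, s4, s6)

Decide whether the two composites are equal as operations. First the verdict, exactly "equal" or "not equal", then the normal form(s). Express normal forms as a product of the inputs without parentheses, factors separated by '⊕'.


Reducing the first expression gives s3 ⊕ s1 ⊕ s5 ⊕ s2 ⊕ s4 ⊕ s6
Reducing the second expression gives s3 ⊕ s1 ⊕ s5 ⊕ s2 ⊕ s4 ⊕ s6
The forms coincide; equal.

equal; the common form is s3 ⊕ s1 ⊕ s5 ⊕ s2 ⊕ s4 ⊕ s6
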